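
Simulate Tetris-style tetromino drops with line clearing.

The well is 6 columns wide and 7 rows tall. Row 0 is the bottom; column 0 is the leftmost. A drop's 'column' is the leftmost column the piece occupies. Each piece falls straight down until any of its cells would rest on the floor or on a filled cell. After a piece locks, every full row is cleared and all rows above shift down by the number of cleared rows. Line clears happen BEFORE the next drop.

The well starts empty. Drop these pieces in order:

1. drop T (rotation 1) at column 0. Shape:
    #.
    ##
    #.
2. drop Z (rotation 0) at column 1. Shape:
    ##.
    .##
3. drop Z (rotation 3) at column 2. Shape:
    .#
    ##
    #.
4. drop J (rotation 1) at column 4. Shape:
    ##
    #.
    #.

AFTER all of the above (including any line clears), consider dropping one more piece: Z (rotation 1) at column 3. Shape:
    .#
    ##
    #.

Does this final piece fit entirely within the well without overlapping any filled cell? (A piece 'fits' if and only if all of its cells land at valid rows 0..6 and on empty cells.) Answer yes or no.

Answer: no

Derivation:
Drop 1: T rot1 at col 0 lands with bottom-row=0; cleared 0 line(s) (total 0); column heights now [3 2 0 0 0 0], max=3
Drop 2: Z rot0 at col 1 lands with bottom-row=1; cleared 0 line(s) (total 0); column heights now [3 3 3 2 0 0], max=3
Drop 3: Z rot3 at col 2 lands with bottom-row=3; cleared 0 line(s) (total 0); column heights now [3 3 5 6 0 0], max=6
Drop 4: J rot1 at col 4 lands with bottom-row=0; cleared 0 line(s) (total 0); column heights now [3 3 5 6 3 3], max=6
Test piece Z rot1 at col 3 (width 2): heights before test = [3 3 5 6 3 3]; fits = False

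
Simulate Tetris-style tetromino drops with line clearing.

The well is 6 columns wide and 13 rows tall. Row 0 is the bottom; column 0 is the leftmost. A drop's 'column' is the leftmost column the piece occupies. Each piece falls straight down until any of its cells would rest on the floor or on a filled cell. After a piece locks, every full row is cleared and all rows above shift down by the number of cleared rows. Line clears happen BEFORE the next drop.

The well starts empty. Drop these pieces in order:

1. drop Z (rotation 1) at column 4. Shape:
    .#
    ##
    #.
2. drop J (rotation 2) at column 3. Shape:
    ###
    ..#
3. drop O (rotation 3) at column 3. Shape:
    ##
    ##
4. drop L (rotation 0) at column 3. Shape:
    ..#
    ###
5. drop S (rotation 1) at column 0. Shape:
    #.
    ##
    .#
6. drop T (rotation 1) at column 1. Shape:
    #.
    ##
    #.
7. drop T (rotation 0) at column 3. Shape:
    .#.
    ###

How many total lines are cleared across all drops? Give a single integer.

Drop 1: Z rot1 at col 4 lands with bottom-row=0; cleared 0 line(s) (total 0); column heights now [0 0 0 0 2 3], max=3
Drop 2: J rot2 at col 3 lands with bottom-row=3; cleared 0 line(s) (total 0); column heights now [0 0 0 5 5 5], max=5
Drop 3: O rot3 at col 3 lands with bottom-row=5; cleared 0 line(s) (total 0); column heights now [0 0 0 7 7 5], max=7
Drop 4: L rot0 at col 3 lands with bottom-row=7; cleared 0 line(s) (total 0); column heights now [0 0 0 8 8 9], max=9
Drop 5: S rot1 at col 0 lands with bottom-row=0; cleared 0 line(s) (total 0); column heights now [3 2 0 8 8 9], max=9
Drop 6: T rot1 at col 1 lands with bottom-row=2; cleared 0 line(s) (total 0); column heights now [3 5 4 8 8 9], max=9
Drop 7: T rot0 at col 3 lands with bottom-row=9; cleared 0 line(s) (total 0); column heights now [3 5 4 10 11 10], max=11

Answer: 0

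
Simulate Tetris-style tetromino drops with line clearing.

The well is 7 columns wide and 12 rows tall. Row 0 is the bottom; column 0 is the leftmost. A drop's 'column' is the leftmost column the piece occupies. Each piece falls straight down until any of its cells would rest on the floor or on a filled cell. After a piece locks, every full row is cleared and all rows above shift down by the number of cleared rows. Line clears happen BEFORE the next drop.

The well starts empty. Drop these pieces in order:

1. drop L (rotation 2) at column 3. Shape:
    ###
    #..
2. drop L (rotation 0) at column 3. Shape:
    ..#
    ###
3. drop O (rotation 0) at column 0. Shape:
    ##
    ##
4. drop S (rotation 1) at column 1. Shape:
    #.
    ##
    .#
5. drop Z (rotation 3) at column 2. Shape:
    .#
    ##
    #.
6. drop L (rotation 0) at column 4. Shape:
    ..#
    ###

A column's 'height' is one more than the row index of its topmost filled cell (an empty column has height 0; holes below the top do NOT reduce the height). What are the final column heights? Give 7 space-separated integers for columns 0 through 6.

Answer: 2 4 5 6 5 5 6

Derivation:
Drop 1: L rot2 at col 3 lands with bottom-row=0; cleared 0 line(s) (total 0); column heights now [0 0 0 2 2 2 0], max=2
Drop 2: L rot0 at col 3 lands with bottom-row=2; cleared 0 line(s) (total 0); column heights now [0 0 0 3 3 4 0], max=4
Drop 3: O rot0 at col 0 lands with bottom-row=0; cleared 0 line(s) (total 0); column heights now [2 2 0 3 3 4 0], max=4
Drop 4: S rot1 at col 1 lands with bottom-row=1; cleared 0 line(s) (total 0); column heights now [2 4 3 3 3 4 0], max=4
Drop 5: Z rot3 at col 2 lands with bottom-row=3; cleared 0 line(s) (total 0); column heights now [2 4 5 6 3 4 0], max=6
Drop 6: L rot0 at col 4 lands with bottom-row=4; cleared 0 line(s) (total 0); column heights now [2 4 5 6 5 5 6], max=6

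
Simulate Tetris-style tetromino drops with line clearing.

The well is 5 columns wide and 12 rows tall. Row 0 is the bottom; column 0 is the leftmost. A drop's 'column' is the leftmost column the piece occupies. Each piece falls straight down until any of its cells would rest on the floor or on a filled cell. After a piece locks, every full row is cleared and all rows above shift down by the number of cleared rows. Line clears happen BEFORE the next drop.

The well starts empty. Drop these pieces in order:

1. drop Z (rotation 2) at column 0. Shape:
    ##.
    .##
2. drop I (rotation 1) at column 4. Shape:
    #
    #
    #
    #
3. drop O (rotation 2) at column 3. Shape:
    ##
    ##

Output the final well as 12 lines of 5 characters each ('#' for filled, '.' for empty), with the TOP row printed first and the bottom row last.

Drop 1: Z rot2 at col 0 lands with bottom-row=0; cleared 0 line(s) (total 0); column heights now [2 2 1 0 0], max=2
Drop 2: I rot1 at col 4 lands with bottom-row=0; cleared 0 line(s) (total 0); column heights now [2 2 1 0 4], max=4
Drop 3: O rot2 at col 3 lands with bottom-row=4; cleared 0 line(s) (total 0); column heights now [2 2 1 6 6], max=6

Answer: .....
.....
.....
.....
.....
.....
...##
...##
....#
....#
##..#
.##.#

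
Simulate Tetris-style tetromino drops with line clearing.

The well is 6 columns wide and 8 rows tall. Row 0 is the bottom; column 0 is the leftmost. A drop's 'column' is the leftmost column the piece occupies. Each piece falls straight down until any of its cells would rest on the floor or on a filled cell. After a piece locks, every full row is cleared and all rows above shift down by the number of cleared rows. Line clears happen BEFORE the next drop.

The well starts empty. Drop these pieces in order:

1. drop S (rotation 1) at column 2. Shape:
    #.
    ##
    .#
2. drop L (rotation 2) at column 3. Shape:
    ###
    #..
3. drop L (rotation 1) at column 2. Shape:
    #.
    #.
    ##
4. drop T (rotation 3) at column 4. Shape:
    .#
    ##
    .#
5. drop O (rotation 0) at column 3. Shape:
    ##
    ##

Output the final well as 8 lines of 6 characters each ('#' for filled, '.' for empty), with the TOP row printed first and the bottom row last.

Drop 1: S rot1 at col 2 lands with bottom-row=0; cleared 0 line(s) (total 0); column heights now [0 0 3 2 0 0], max=3
Drop 2: L rot2 at col 3 lands with bottom-row=2; cleared 0 line(s) (total 0); column heights now [0 0 3 4 4 4], max=4
Drop 3: L rot1 at col 2 lands with bottom-row=4; cleared 0 line(s) (total 0); column heights now [0 0 7 5 4 4], max=7
Drop 4: T rot3 at col 4 lands with bottom-row=4; cleared 0 line(s) (total 0); column heights now [0 0 7 5 6 7], max=7
Drop 5: O rot0 at col 3 lands with bottom-row=6; cleared 0 line(s) (total 0); column heights now [0 0 7 8 8 7], max=8

Answer: ...##.
..####
..#.##
..##.#
...###
..##..
..##..
...#..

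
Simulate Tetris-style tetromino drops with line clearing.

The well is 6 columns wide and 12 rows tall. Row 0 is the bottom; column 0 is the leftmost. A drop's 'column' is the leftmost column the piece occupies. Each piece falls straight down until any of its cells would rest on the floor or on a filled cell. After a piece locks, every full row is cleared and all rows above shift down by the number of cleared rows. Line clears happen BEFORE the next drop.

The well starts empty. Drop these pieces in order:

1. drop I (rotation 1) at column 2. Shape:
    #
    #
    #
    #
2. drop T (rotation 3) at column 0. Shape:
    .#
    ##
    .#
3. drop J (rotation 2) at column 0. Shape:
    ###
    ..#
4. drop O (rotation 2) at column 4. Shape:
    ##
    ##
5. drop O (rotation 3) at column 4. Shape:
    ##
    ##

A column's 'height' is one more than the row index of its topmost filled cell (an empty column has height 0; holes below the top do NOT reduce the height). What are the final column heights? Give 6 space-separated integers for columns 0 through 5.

Answer: 6 6 6 0 4 4

Derivation:
Drop 1: I rot1 at col 2 lands with bottom-row=0; cleared 0 line(s) (total 0); column heights now [0 0 4 0 0 0], max=4
Drop 2: T rot3 at col 0 lands with bottom-row=0; cleared 0 line(s) (total 0); column heights now [2 3 4 0 0 0], max=4
Drop 3: J rot2 at col 0 lands with bottom-row=4; cleared 0 line(s) (total 0); column heights now [6 6 6 0 0 0], max=6
Drop 4: O rot2 at col 4 lands with bottom-row=0; cleared 0 line(s) (total 0); column heights now [6 6 6 0 2 2], max=6
Drop 5: O rot3 at col 4 lands with bottom-row=2; cleared 0 line(s) (total 0); column heights now [6 6 6 0 4 4], max=6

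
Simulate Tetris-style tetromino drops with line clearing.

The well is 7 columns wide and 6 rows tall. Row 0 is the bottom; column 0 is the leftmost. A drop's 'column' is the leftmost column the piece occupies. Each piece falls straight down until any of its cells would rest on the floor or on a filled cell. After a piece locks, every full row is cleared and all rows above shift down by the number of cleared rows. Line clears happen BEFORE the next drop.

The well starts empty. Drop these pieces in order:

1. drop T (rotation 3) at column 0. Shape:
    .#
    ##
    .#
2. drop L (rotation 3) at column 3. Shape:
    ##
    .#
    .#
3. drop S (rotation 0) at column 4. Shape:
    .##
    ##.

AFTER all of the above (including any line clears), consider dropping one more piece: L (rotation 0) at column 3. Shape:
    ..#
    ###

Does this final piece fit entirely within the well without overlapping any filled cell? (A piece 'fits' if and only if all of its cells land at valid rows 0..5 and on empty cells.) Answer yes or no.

Answer: no

Derivation:
Drop 1: T rot3 at col 0 lands with bottom-row=0; cleared 0 line(s) (total 0); column heights now [2 3 0 0 0 0 0], max=3
Drop 2: L rot3 at col 3 lands with bottom-row=0; cleared 0 line(s) (total 0); column heights now [2 3 0 3 3 0 0], max=3
Drop 3: S rot0 at col 4 lands with bottom-row=3; cleared 0 line(s) (total 0); column heights now [2 3 0 3 4 5 5], max=5
Test piece L rot0 at col 3 (width 3): heights before test = [2 3 0 3 4 5 5]; fits = False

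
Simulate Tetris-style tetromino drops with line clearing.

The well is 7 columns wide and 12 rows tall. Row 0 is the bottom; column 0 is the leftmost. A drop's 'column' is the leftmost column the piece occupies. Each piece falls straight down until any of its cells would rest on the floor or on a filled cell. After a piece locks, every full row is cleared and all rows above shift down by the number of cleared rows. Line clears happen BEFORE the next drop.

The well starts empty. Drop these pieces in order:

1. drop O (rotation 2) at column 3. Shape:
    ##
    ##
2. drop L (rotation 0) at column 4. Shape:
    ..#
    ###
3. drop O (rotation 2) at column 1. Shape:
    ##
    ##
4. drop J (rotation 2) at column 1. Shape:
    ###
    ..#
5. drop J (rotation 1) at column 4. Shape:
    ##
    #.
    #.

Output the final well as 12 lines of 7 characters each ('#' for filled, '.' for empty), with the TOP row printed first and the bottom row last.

Answer: .......
.......
.......
.......
.......
.......
....##.
....#..
.####.#
...####
.####..
.####..

Derivation:
Drop 1: O rot2 at col 3 lands with bottom-row=0; cleared 0 line(s) (total 0); column heights now [0 0 0 2 2 0 0], max=2
Drop 2: L rot0 at col 4 lands with bottom-row=2; cleared 0 line(s) (total 0); column heights now [0 0 0 2 3 3 4], max=4
Drop 3: O rot2 at col 1 lands with bottom-row=0; cleared 0 line(s) (total 0); column heights now [0 2 2 2 3 3 4], max=4
Drop 4: J rot2 at col 1 lands with bottom-row=2; cleared 0 line(s) (total 0); column heights now [0 4 4 4 3 3 4], max=4
Drop 5: J rot1 at col 4 lands with bottom-row=3; cleared 0 line(s) (total 0); column heights now [0 4 4 4 6 6 4], max=6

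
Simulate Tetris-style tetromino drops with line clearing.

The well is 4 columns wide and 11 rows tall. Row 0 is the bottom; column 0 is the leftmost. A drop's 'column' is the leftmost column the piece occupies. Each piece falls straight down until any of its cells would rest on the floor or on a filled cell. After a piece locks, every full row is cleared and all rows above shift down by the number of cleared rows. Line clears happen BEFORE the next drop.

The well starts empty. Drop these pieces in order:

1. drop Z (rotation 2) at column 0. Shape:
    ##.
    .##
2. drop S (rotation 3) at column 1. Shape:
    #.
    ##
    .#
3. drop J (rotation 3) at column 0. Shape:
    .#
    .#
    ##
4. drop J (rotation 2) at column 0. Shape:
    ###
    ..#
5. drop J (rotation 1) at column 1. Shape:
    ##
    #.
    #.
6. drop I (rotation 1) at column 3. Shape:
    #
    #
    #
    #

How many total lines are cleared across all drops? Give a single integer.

Drop 1: Z rot2 at col 0 lands with bottom-row=0; cleared 0 line(s) (total 0); column heights now [2 2 1 0], max=2
Drop 2: S rot3 at col 1 lands with bottom-row=1; cleared 0 line(s) (total 0); column heights now [2 4 3 0], max=4
Drop 3: J rot3 at col 0 lands with bottom-row=4; cleared 0 line(s) (total 0); column heights now [5 7 3 0], max=7
Drop 4: J rot2 at col 0 lands with bottom-row=6; cleared 0 line(s) (total 0); column heights now [8 8 8 0], max=8
Drop 5: J rot1 at col 1 lands with bottom-row=8; cleared 0 line(s) (total 0); column heights now [8 11 11 0], max=11
Drop 6: I rot1 at col 3 lands with bottom-row=0; cleared 1 line(s) (total 1); column heights now [7 10 10 3], max=10

Answer: 1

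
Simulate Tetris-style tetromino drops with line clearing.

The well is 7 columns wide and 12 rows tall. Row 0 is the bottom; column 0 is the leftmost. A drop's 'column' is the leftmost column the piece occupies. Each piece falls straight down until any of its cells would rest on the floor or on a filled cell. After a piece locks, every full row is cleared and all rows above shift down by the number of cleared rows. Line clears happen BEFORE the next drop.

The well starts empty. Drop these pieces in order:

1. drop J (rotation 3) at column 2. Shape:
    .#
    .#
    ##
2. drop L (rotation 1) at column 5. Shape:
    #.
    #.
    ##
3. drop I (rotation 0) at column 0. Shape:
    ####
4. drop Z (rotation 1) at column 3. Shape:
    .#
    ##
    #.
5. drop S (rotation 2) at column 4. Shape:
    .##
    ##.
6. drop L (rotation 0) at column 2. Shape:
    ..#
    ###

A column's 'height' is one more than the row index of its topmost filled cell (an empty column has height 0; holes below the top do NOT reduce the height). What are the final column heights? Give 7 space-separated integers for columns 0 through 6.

Answer: 4 4 9 9 10 9 9

Derivation:
Drop 1: J rot3 at col 2 lands with bottom-row=0; cleared 0 line(s) (total 0); column heights now [0 0 1 3 0 0 0], max=3
Drop 2: L rot1 at col 5 lands with bottom-row=0; cleared 0 line(s) (total 0); column heights now [0 0 1 3 0 3 1], max=3
Drop 3: I rot0 at col 0 lands with bottom-row=3; cleared 0 line(s) (total 0); column heights now [4 4 4 4 0 3 1], max=4
Drop 4: Z rot1 at col 3 lands with bottom-row=4; cleared 0 line(s) (total 0); column heights now [4 4 4 6 7 3 1], max=7
Drop 5: S rot2 at col 4 lands with bottom-row=7; cleared 0 line(s) (total 0); column heights now [4 4 4 6 8 9 9], max=9
Drop 6: L rot0 at col 2 lands with bottom-row=8; cleared 0 line(s) (total 0); column heights now [4 4 9 9 10 9 9], max=10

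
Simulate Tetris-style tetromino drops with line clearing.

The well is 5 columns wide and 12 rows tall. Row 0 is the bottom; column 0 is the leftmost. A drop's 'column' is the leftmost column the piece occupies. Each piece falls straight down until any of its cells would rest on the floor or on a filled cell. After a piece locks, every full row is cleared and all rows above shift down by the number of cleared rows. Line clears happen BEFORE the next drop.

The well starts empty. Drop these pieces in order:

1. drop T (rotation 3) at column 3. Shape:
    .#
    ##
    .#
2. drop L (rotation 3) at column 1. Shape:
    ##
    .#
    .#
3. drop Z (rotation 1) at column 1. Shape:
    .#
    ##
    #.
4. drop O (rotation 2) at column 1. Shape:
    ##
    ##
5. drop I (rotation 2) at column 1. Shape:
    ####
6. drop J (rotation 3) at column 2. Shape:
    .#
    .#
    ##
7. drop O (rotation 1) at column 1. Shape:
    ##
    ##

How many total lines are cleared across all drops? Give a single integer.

Drop 1: T rot3 at col 3 lands with bottom-row=0; cleared 0 line(s) (total 0); column heights now [0 0 0 2 3], max=3
Drop 2: L rot3 at col 1 lands with bottom-row=0; cleared 0 line(s) (total 0); column heights now [0 3 3 2 3], max=3
Drop 3: Z rot1 at col 1 lands with bottom-row=3; cleared 0 line(s) (total 0); column heights now [0 5 6 2 3], max=6
Drop 4: O rot2 at col 1 lands with bottom-row=6; cleared 0 line(s) (total 0); column heights now [0 8 8 2 3], max=8
Drop 5: I rot2 at col 1 lands with bottom-row=8; cleared 0 line(s) (total 0); column heights now [0 9 9 9 9], max=9
Drop 6: J rot3 at col 2 lands with bottom-row=9; cleared 0 line(s) (total 0); column heights now [0 9 10 12 9], max=12
Drop 7: O rot1 at col 1 lands with bottom-row=10; cleared 0 line(s) (total 0); column heights now [0 12 12 12 9], max=12

Answer: 0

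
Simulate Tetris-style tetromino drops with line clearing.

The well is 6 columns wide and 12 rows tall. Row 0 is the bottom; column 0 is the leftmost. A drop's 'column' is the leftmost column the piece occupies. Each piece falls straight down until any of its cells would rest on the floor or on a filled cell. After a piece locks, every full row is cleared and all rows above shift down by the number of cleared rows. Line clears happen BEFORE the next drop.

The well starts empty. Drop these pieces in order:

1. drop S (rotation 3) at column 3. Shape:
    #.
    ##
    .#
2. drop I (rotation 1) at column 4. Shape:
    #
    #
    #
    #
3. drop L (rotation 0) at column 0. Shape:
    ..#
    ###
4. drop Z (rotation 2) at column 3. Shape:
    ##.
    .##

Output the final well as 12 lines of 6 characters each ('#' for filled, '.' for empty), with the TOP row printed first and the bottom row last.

Answer: ......
......
......
......
...##.
....##
....#.
....#.
....#.
...##.
..###.
###.#.

Derivation:
Drop 1: S rot3 at col 3 lands with bottom-row=0; cleared 0 line(s) (total 0); column heights now [0 0 0 3 2 0], max=3
Drop 2: I rot1 at col 4 lands with bottom-row=2; cleared 0 line(s) (total 0); column heights now [0 0 0 3 6 0], max=6
Drop 3: L rot0 at col 0 lands with bottom-row=0; cleared 0 line(s) (total 0); column heights now [1 1 2 3 6 0], max=6
Drop 4: Z rot2 at col 3 lands with bottom-row=6; cleared 0 line(s) (total 0); column heights now [1 1 2 8 8 7], max=8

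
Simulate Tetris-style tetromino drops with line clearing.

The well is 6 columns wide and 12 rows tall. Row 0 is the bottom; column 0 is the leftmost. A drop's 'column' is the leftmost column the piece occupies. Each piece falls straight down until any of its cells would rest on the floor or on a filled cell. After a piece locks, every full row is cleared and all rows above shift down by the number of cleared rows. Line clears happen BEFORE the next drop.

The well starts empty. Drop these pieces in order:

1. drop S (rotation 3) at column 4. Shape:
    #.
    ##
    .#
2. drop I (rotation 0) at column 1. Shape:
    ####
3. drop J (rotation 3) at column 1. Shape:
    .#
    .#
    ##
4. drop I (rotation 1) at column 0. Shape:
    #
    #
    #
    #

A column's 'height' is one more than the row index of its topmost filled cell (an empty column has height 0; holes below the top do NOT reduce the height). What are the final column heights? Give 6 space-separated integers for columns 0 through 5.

Answer: 4 5 7 4 4 2

Derivation:
Drop 1: S rot3 at col 4 lands with bottom-row=0; cleared 0 line(s) (total 0); column heights now [0 0 0 0 3 2], max=3
Drop 2: I rot0 at col 1 lands with bottom-row=3; cleared 0 line(s) (total 0); column heights now [0 4 4 4 4 2], max=4
Drop 3: J rot3 at col 1 lands with bottom-row=4; cleared 0 line(s) (total 0); column heights now [0 5 7 4 4 2], max=7
Drop 4: I rot1 at col 0 lands with bottom-row=0; cleared 0 line(s) (total 0); column heights now [4 5 7 4 4 2], max=7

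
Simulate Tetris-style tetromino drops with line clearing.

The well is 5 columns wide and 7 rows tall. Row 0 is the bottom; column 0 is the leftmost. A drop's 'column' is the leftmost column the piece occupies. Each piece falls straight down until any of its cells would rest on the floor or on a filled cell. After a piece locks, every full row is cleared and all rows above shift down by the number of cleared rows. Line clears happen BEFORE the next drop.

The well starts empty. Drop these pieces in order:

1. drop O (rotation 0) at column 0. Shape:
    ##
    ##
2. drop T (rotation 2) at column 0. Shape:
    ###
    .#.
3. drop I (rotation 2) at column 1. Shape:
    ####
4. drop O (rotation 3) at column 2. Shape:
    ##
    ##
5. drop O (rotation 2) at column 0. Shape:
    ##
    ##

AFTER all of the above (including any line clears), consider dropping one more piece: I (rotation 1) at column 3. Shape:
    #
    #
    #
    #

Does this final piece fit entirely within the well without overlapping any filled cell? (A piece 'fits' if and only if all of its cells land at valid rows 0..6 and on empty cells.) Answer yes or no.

Drop 1: O rot0 at col 0 lands with bottom-row=0; cleared 0 line(s) (total 0); column heights now [2 2 0 0 0], max=2
Drop 2: T rot2 at col 0 lands with bottom-row=2; cleared 0 line(s) (total 0); column heights now [4 4 4 0 0], max=4
Drop 3: I rot2 at col 1 lands with bottom-row=4; cleared 0 line(s) (total 0); column heights now [4 5 5 5 5], max=5
Drop 4: O rot3 at col 2 lands with bottom-row=5; cleared 0 line(s) (total 0); column heights now [4 5 7 7 5], max=7
Drop 5: O rot2 at col 0 lands with bottom-row=5; cleared 0 line(s) (total 0); column heights now [7 7 7 7 5], max=7
Test piece I rot1 at col 3 (width 1): heights before test = [7 7 7 7 5]; fits = False

Answer: no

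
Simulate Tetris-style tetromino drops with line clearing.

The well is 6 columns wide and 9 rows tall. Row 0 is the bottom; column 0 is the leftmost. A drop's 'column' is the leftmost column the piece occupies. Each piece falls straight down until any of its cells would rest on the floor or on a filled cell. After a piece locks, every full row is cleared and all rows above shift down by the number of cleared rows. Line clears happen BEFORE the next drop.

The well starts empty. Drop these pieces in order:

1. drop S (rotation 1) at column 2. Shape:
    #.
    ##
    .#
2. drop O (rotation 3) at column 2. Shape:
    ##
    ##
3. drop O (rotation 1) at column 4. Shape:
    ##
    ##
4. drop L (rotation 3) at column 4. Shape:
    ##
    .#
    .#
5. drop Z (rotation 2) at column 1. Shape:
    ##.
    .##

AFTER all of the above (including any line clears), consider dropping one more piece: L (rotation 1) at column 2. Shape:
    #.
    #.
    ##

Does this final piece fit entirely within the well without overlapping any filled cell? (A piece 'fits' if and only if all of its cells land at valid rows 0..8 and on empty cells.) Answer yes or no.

Answer: no

Derivation:
Drop 1: S rot1 at col 2 lands with bottom-row=0; cleared 0 line(s) (total 0); column heights now [0 0 3 2 0 0], max=3
Drop 2: O rot3 at col 2 lands with bottom-row=3; cleared 0 line(s) (total 0); column heights now [0 0 5 5 0 0], max=5
Drop 3: O rot1 at col 4 lands with bottom-row=0; cleared 0 line(s) (total 0); column heights now [0 0 5 5 2 2], max=5
Drop 4: L rot3 at col 4 lands with bottom-row=2; cleared 0 line(s) (total 0); column heights now [0 0 5 5 5 5], max=5
Drop 5: Z rot2 at col 1 lands with bottom-row=5; cleared 0 line(s) (total 0); column heights now [0 7 7 6 5 5], max=7
Test piece L rot1 at col 2 (width 2): heights before test = [0 7 7 6 5 5]; fits = False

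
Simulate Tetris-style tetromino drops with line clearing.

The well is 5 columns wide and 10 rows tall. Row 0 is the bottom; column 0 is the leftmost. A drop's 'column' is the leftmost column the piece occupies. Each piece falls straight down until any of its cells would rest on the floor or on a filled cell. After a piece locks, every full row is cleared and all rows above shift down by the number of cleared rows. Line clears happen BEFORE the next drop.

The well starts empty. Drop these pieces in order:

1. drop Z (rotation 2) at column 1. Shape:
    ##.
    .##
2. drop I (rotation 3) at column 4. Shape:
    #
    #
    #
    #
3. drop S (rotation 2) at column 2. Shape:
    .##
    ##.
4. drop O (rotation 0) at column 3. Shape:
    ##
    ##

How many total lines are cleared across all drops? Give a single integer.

Drop 1: Z rot2 at col 1 lands with bottom-row=0; cleared 0 line(s) (total 0); column heights now [0 2 2 1 0], max=2
Drop 2: I rot3 at col 4 lands with bottom-row=0; cleared 0 line(s) (total 0); column heights now [0 2 2 1 4], max=4
Drop 3: S rot2 at col 2 lands with bottom-row=3; cleared 0 line(s) (total 0); column heights now [0 2 4 5 5], max=5
Drop 4: O rot0 at col 3 lands with bottom-row=5; cleared 0 line(s) (total 0); column heights now [0 2 4 7 7], max=7

Answer: 0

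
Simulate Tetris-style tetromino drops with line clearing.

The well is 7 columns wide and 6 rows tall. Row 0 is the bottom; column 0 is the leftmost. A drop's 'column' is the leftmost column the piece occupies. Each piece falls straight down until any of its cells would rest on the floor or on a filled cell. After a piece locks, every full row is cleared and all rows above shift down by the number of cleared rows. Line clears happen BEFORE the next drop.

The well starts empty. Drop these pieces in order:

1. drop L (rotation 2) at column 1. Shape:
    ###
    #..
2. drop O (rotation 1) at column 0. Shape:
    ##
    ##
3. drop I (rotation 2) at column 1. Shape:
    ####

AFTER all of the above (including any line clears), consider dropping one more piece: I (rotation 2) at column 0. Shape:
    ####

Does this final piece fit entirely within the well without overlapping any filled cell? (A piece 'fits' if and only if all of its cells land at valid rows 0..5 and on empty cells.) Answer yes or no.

Answer: yes

Derivation:
Drop 1: L rot2 at col 1 lands with bottom-row=0; cleared 0 line(s) (total 0); column heights now [0 2 2 2 0 0 0], max=2
Drop 2: O rot1 at col 0 lands with bottom-row=2; cleared 0 line(s) (total 0); column heights now [4 4 2 2 0 0 0], max=4
Drop 3: I rot2 at col 1 lands with bottom-row=4; cleared 0 line(s) (total 0); column heights now [4 5 5 5 5 0 0], max=5
Test piece I rot2 at col 0 (width 4): heights before test = [4 5 5 5 5 0 0]; fits = True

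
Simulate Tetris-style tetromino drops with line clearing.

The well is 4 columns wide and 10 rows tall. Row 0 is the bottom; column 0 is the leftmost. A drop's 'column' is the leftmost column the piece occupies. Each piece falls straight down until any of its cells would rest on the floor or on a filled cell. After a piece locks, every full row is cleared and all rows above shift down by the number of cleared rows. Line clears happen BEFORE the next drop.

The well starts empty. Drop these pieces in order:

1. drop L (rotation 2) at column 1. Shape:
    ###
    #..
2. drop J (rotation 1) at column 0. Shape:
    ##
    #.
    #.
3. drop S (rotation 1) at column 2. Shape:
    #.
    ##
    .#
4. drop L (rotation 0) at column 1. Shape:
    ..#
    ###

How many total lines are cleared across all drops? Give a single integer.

Answer: 2

Derivation:
Drop 1: L rot2 at col 1 lands with bottom-row=0; cleared 0 line(s) (total 0); column heights now [0 2 2 2], max=2
Drop 2: J rot1 at col 0 lands with bottom-row=0; cleared 1 line(s) (total 1); column heights now [2 2 0 0], max=2
Drop 3: S rot1 at col 2 lands with bottom-row=0; cleared 1 line(s) (total 2); column heights now [1 1 2 1], max=2
Drop 4: L rot0 at col 1 lands with bottom-row=2; cleared 0 line(s) (total 2); column heights now [1 3 3 4], max=4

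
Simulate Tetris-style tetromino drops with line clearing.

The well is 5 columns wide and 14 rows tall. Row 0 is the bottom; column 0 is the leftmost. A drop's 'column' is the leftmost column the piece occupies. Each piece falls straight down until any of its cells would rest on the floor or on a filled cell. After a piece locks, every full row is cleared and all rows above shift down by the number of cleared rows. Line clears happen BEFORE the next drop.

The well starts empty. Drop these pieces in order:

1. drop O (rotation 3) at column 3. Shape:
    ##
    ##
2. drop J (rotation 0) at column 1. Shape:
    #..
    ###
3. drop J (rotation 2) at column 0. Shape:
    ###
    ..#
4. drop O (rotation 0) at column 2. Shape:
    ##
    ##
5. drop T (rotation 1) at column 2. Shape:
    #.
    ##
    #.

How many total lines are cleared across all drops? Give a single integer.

Drop 1: O rot3 at col 3 lands with bottom-row=0; cleared 0 line(s) (total 0); column heights now [0 0 0 2 2], max=2
Drop 2: J rot0 at col 1 lands with bottom-row=2; cleared 0 line(s) (total 0); column heights now [0 4 3 3 2], max=4
Drop 3: J rot2 at col 0 lands with bottom-row=3; cleared 0 line(s) (total 0); column heights now [5 5 5 3 2], max=5
Drop 4: O rot0 at col 2 lands with bottom-row=5; cleared 0 line(s) (total 0); column heights now [5 5 7 7 2], max=7
Drop 5: T rot1 at col 2 lands with bottom-row=7; cleared 0 line(s) (total 0); column heights now [5 5 10 9 2], max=10

Answer: 0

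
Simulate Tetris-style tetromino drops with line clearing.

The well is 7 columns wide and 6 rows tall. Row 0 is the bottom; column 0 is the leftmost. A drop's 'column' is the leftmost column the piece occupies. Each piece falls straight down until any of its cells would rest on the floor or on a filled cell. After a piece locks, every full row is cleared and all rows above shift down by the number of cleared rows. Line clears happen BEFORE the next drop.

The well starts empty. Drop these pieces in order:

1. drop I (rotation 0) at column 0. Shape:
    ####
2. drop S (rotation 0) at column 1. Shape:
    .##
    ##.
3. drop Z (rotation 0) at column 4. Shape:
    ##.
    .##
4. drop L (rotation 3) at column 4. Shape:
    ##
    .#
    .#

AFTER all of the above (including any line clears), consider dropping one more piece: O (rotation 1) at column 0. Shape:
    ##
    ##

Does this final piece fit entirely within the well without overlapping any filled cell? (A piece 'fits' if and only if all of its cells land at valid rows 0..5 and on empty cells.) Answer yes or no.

Answer: yes

Derivation:
Drop 1: I rot0 at col 0 lands with bottom-row=0; cleared 0 line(s) (total 0); column heights now [1 1 1 1 0 0 0], max=1
Drop 2: S rot0 at col 1 lands with bottom-row=1; cleared 0 line(s) (total 0); column heights now [1 2 3 3 0 0 0], max=3
Drop 3: Z rot0 at col 4 lands with bottom-row=0; cleared 0 line(s) (total 0); column heights now [1 2 3 3 2 2 1], max=3
Drop 4: L rot3 at col 4 lands with bottom-row=2; cleared 0 line(s) (total 0); column heights now [1 2 3 3 5 5 1], max=5
Test piece O rot1 at col 0 (width 2): heights before test = [1 2 3 3 5 5 1]; fits = True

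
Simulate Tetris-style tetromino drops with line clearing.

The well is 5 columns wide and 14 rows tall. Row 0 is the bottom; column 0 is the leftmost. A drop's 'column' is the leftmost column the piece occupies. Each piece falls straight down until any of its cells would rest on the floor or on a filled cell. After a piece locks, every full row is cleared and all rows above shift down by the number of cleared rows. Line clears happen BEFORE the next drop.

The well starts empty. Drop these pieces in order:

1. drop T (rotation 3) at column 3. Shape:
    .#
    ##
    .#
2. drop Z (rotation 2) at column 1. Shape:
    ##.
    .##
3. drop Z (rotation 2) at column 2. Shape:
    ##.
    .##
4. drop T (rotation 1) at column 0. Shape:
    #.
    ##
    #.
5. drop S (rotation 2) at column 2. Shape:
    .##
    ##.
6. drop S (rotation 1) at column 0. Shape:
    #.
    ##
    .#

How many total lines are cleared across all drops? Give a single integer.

Answer: 1

Derivation:
Drop 1: T rot3 at col 3 lands with bottom-row=0; cleared 0 line(s) (total 0); column heights now [0 0 0 2 3], max=3
Drop 2: Z rot2 at col 1 lands with bottom-row=2; cleared 0 line(s) (total 0); column heights now [0 4 4 3 3], max=4
Drop 3: Z rot2 at col 2 lands with bottom-row=3; cleared 0 line(s) (total 0); column heights now [0 4 5 5 4], max=5
Drop 4: T rot1 at col 0 lands with bottom-row=3; cleared 1 line(s) (total 1); column heights now [5 4 4 4 3], max=5
Drop 5: S rot2 at col 2 lands with bottom-row=4; cleared 0 line(s) (total 1); column heights now [5 4 5 6 6], max=6
Drop 6: S rot1 at col 0 lands with bottom-row=4; cleared 0 line(s) (total 1); column heights now [7 6 5 6 6], max=7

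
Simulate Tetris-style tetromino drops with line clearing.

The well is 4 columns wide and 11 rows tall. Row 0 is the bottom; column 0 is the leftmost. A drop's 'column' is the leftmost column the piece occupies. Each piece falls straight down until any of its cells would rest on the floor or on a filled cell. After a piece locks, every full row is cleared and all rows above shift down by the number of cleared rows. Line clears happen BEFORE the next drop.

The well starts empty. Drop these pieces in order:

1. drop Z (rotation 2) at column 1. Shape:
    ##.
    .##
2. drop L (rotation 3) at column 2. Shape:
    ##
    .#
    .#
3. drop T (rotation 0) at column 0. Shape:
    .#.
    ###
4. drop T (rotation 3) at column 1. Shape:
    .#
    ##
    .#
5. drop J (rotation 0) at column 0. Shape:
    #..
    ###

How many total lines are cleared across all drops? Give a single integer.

Drop 1: Z rot2 at col 1 lands with bottom-row=0; cleared 0 line(s) (total 0); column heights now [0 2 2 1], max=2
Drop 2: L rot3 at col 2 lands with bottom-row=1; cleared 0 line(s) (total 0); column heights now [0 2 4 4], max=4
Drop 3: T rot0 at col 0 lands with bottom-row=4; cleared 0 line(s) (total 0); column heights now [5 6 5 4], max=6
Drop 4: T rot3 at col 1 lands with bottom-row=5; cleared 0 line(s) (total 0); column heights now [5 7 8 4], max=8
Drop 5: J rot0 at col 0 lands with bottom-row=8; cleared 0 line(s) (total 0); column heights now [10 9 9 4], max=10

Answer: 0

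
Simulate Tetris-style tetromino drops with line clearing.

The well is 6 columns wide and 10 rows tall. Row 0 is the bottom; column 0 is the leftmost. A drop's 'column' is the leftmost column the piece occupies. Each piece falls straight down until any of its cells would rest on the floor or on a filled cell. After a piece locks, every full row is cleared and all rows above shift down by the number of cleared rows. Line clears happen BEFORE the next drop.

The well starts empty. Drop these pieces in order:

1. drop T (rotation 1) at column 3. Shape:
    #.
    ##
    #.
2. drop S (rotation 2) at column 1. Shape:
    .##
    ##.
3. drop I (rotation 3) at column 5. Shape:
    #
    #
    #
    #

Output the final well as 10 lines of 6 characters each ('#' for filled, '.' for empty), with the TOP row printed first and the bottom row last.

Answer: ......
......
......
......
......
......
..##.#
.###.#
...###
...#.#

Derivation:
Drop 1: T rot1 at col 3 lands with bottom-row=0; cleared 0 line(s) (total 0); column heights now [0 0 0 3 2 0], max=3
Drop 2: S rot2 at col 1 lands with bottom-row=2; cleared 0 line(s) (total 0); column heights now [0 3 4 4 2 0], max=4
Drop 3: I rot3 at col 5 lands with bottom-row=0; cleared 0 line(s) (total 0); column heights now [0 3 4 4 2 4], max=4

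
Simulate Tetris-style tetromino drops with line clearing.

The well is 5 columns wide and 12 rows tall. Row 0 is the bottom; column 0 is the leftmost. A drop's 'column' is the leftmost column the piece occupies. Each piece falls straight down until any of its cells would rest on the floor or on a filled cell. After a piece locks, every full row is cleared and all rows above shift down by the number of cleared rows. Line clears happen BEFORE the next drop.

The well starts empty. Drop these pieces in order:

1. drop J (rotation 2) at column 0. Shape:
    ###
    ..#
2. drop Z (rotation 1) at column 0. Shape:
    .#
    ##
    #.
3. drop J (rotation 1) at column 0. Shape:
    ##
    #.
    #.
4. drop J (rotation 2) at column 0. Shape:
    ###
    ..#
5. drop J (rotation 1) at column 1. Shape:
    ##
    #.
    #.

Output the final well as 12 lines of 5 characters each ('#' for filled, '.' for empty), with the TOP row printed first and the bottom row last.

Answer: .....
.##..
.#...
.#...
###..
###..
#....
##...
##...
#....
###..
..#..

Derivation:
Drop 1: J rot2 at col 0 lands with bottom-row=0; cleared 0 line(s) (total 0); column heights now [2 2 2 0 0], max=2
Drop 2: Z rot1 at col 0 lands with bottom-row=2; cleared 0 line(s) (total 0); column heights now [4 5 2 0 0], max=5
Drop 3: J rot1 at col 0 lands with bottom-row=4; cleared 0 line(s) (total 0); column heights now [7 7 2 0 0], max=7
Drop 4: J rot2 at col 0 lands with bottom-row=6; cleared 0 line(s) (total 0); column heights now [8 8 8 0 0], max=8
Drop 5: J rot1 at col 1 lands with bottom-row=8; cleared 0 line(s) (total 0); column heights now [8 11 11 0 0], max=11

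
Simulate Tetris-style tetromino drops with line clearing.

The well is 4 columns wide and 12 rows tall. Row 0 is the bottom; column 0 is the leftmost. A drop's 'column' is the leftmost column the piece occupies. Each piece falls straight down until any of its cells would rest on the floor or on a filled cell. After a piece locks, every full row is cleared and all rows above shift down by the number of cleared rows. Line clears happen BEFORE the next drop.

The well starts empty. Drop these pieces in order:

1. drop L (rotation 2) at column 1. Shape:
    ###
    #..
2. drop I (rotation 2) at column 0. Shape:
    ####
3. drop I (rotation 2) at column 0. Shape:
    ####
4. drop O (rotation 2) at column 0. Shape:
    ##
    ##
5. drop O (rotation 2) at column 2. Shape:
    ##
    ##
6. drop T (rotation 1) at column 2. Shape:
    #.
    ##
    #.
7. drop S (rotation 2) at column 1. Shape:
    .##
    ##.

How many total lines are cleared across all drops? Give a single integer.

Answer: 4

Derivation:
Drop 1: L rot2 at col 1 lands with bottom-row=0; cleared 0 line(s) (total 0); column heights now [0 2 2 2], max=2
Drop 2: I rot2 at col 0 lands with bottom-row=2; cleared 1 line(s) (total 1); column heights now [0 2 2 2], max=2
Drop 3: I rot2 at col 0 lands with bottom-row=2; cleared 1 line(s) (total 2); column heights now [0 2 2 2], max=2
Drop 4: O rot2 at col 0 lands with bottom-row=2; cleared 0 line(s) (total 2); column heights now [4 4 2 2], max=4
Drop 5: O rot2 at col 2 lands with bottom-row=2; cleared 2 line(s) (total 4); column heights now [0 2 2 2], max=2
Drop 6: T rot1 at col 2 lands with bottom-row=2; cleared 0 line(s) (total 4); column heights now [0 2 5 4], max=5
Drop 7: S rot2 at col 1 lands with bottom-row=5; cleared 0 line(s) (total 4); column heights now [0 6 7 7], max=7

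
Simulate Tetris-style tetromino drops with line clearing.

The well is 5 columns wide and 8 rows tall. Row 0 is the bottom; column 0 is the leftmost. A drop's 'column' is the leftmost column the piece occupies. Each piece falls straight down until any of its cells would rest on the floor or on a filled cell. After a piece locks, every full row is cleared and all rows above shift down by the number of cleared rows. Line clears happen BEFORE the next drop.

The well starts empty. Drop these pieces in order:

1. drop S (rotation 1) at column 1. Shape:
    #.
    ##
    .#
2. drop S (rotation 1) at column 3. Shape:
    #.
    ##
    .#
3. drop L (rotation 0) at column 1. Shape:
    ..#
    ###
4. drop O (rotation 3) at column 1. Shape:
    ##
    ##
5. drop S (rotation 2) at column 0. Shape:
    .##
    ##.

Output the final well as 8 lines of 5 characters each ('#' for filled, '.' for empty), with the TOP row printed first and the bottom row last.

Drop 1: S rot1 at col 1 lands with bottom-row=0; cleared 0 line(s) (total 0); column heights now [0 3 2 0 0], max=3
Drop 2: S rot1 at col 3 lands with bottom-row=0; cleared 0 line(s) (total 0); column heights now [0 3 2 3 2], max=3
Drop 3: L rot0 at col 1 lands with bottom-row=3; cleared 0 line(s) (total 0); column heights now [0 4 4 5 2], max=5
Drop 4: O rot3 at col 1 lands with bottom-row=4; cleared 0 line(s) (total 0); column heights now [0 6 6 5 2], max=6
Drop 5: S rot2 at col 0 lands with bottom-row=6; cleared 0 line(s) (total 0); column heights now [7 8 8 5 2], max=8

Answer: .##..
##...
.##..
.###.
.###.
.#.#.
.####
..#.#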